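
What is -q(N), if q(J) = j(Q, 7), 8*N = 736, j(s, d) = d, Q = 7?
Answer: -7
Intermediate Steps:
N = 92 (N = (⅛)*736 = 92)
q(J) = 7
-q(N) = -1*7 = -7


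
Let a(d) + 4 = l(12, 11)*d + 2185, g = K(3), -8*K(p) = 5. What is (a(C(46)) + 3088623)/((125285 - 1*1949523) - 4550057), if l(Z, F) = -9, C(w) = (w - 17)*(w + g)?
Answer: -8210563/16998120 ≈ -0.48303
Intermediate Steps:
K(p) = -5/8 (K(p) = -1/8*5 = -5/8)
g = -5/8 ≈ -0.62500
C(w) = (-17 + w)*(-5/8 + w) (C(w) = (w - 17)*(w - 5/8) = (-17 + w)*(-5/8 + w))
a(d) = 2181 - 9*d (a(d) = -4 + (-9*d + 2185) = -4 + (2185 - 9*d) = 2181 - 9*d)
(a(C(46)) + 3088623)/((125285 - 1*1949523) - 4550057) = ((2181 - 9*(85/8 + 46**2 - 141/8*46)) + 3088623)/((125285 - 1*1949523) - 4550057) = ((2181 - 9*(85/8 + 2116 - 3243/4)) + 3088623)/((125285 - 1949523) - 4550057) = ((2181 - 9*10527/8) + 3088623)/(-1824238 - 4550057) = ((2181 - 94743/8) + 3088623)/(-6374295) = (-77295/8 + 3088623)*(-1/6374295) = (24631689/8)*(-1/6374295) = -8210563/16998120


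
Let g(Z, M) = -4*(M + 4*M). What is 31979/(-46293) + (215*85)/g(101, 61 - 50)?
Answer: -170607991/2036892 ≈ -83.759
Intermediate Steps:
g(Z, M) = -20*M
31979/(-46293) + (215*85)/g(101, 61 - 50) = 31979/(-46293) + (215*85)/((-20*(61 - 50))) = 31979*(-1/46293) + 18275/((-20*11)) = -31979/46293 + 18275/(-220) = -31979/46293 + 18275*(-1/220) = -31979/46293 - 3655/44 = -170607991/2036892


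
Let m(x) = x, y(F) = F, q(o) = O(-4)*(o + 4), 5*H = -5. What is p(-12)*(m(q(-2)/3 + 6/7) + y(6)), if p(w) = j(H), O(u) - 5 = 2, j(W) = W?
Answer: -242/21 ≈ -11.524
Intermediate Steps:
H = -1 (H = (⅕)*(-5) = -1)
O(u) = 7 (O(u) = 5 + 2 = 7)
p(w) = -1
q(o) = 28 + 7*o (q(o) = 7*(o + 4) = 7*(4 + o) = 28 + 7*o)
p(-12)*(m(q(-2)/3 + 6/7) + y(6)) = -(((28 + 7*(-2))/3 + 6/7) + 6) = -(((28 - 14)*(⅓) + 6*(⅐)) + 6) = -((14*(⅓) + 6/7) + 6) = -((14/3 + 6/7) + 6) = -(116/21 + 6) = -1*242/21 = -242/21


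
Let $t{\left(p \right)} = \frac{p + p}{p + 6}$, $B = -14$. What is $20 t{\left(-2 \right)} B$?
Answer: $280$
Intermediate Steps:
$t{\left(p \right)} = \frac{2 p}{6 + p}$
$20 t{\left(-2 \right)} B = 20 \cdot 2 \left(-2\right) \frac{1}{6 - 2} \left(-14\right) = 20 \cdot 2 \left(-2\right) \frac{1}{4} \left(-14\right) = 20 \left(-1\right) \left(-14\right) = \left(-20\right) \left(-14\right) = 280$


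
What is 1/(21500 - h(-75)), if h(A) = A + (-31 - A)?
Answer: 1/21531 ≈ 4.6445e-5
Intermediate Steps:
h(A) = -31
1/(21500 - h(-75)) = 1/(21500 - 1*(-31)) = 1/(21500 + 31) = 1/21531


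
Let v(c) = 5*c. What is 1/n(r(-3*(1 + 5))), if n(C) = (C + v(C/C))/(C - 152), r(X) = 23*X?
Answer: 566/409 ≈ 1.3839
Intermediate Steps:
n(C) = (5 + C)/(-152 + C) (n(C) = (C + 5*(C/C))/(C - 152) = (C + 5*1)/(-152 + C) = (C + 5)/(-152 + C) = (5 + C)/(-152 + C))
1/n(r(-3*(1 + 5))) = 1/((5 + 23*(-3*(1 + 5)))/(-152 + 23*(-3*(1 + 5)))) = 1/((5 + 23*(-3*6))/(-152 + 23*(-3*6))) = 1/((5 + 23*(-18))/(-152 + 23*(-18))) = 1/((5 - 414)/(-152 - 414)) = 1/(-409/(-566)) = 1/(-1/566*(-409)) = 1/(409/566) = 566/409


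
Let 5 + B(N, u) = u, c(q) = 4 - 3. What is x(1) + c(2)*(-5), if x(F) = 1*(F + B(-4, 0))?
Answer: -9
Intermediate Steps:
c(q) = 1
B(N, u) = -5 + u
x(F) = -5 + F (x(F) = 1*(F + (-5 + 0)) = 1*(F - 5) = 1*(-5 + F) = -5 + F)
x(1) + c(2)*(-5) = (-5 + 1) + 1*(-5) = -4 - 5 = -9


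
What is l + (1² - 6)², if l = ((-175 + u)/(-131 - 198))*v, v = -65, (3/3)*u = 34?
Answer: -20/7 ≈ -2.8571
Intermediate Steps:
u = 34
l = -195/7 (l = ((-175 + 34)/(-131 - 198))*(-65) = -141/(-329)*(-65) = -141*(-1/329)*(-65) = (3/7)*(-65) = -195/7 ≈ -27.857)
l + (1² - 6)² = -195/7 + (1² - 6)² = -195/7 + (1 - 6)² = -195/7 + (-5)² = -195/7 + 25 = -20/7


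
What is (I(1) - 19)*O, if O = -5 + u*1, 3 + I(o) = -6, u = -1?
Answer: 168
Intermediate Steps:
I(o) = -9 (I(o) = -3 - 6 = -9)
O = -6 (O = -5 - 1*1 = -5 - 1 = -6)
(I(1) - 19)*O = (-9 - 19)*(-6) = -28*(-6) = 168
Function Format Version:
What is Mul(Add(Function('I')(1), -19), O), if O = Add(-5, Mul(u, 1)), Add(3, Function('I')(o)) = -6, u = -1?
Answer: 168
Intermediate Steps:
Function('I')(o) = -9 (Function('I')(o) = Add(-3, -6) = -9)
O = -6 (O = Add(-5, Mul(-1, 1)) = Add(-5, -1) = -6)
Mul(Add(Function('I')(1), -19), O) = Mul(Add(-9, -19), -6) = Mul(-28, -6) = 168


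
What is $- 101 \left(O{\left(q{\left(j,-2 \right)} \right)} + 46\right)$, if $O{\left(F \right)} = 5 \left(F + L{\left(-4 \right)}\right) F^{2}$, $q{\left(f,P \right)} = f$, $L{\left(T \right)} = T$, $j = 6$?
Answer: $-41006$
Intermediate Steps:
$O{\left(F \right)} = F^{2} \left(-20 + 5 F\right)$ ($O{\left(F \right)} = 5 \left(F - 4\right) F^{2} = 5 \left(-4 + F\right) F^{2} = \left(-20 + 5 F\right) F^{2} = F^{2} \left(-20 + 5 F\right)$)
$- 101 \left(O{\left(q{\left(j,-2 \right)} \right)} + 46\right) = - 101 \left(5 \cdot 6^{2} \left(-4 + 6\right) + 46\right) = - 101 \left(5 \cdot 36 \cdot 2 + 46\right) = - 101 \left(360 + 46\right) = \left(-101\right) 406 = -41006$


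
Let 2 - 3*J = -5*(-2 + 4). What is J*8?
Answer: 32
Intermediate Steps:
J = 4 (J = ⅔ - (-5)*(-2 + 4)/3 = ⅔ - (-5)*2/3 = ⅔ - ⅓*(-10) = ⅔ + 10/3 = 4)
J*8 = 4*8 = 32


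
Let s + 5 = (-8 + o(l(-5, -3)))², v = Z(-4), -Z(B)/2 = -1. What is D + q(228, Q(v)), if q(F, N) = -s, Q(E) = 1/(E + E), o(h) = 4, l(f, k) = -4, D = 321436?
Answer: 321425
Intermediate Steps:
Z(B) = 2 (Z(B) = -2*(-1) = 2)
v = 2
s = 11 (s = -5 + (-8 + 4)² = -5 + (-4)² = -5 + 16 = 11)
Q(E) = 1/(2*E)
q(F, N) = -11 (q(F, N) = -1*11 = -11)
D + q(228, Q(v)) = 321436 - 11 = 321425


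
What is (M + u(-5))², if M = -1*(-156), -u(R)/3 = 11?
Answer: 15129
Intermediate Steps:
u(R) = -33 (u(R) = -3*11 = -33)
M = 156
(M + u(-5))² = (156 - 33)² = 123² = 15129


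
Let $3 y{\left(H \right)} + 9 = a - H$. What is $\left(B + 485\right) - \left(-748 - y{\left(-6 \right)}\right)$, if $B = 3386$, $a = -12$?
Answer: $4614$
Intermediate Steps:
$y{\left(H \right)} = -7 - \frac{H}{3}$ ($y{\left(H \right)} = -3 + \frac{-12 - H}{3} = -3 - \left(4 + \frac{H}{3}\right) = -7 - \frac{H}{3}$)
$\left(B + 485\right) - \left(-748 - y{\left(-6 \right)}\right) = \left(3386 + 485\right) + \left(\left(179 - 5\right) - -569\right) = 3871 + \left(\left(179 + \left(-7 + 2\right)\right) + 569\right) = 3871 + \left(\left(179 - 5\right) + 569\right) = 3871 + \left(174 + 569\right) = 3871 + 743 = 4614$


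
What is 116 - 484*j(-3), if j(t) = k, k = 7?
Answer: -3272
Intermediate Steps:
j(t) = 7
116 - 484*j(-3) = 116 - 484*7 = 116 - 3388 = -3272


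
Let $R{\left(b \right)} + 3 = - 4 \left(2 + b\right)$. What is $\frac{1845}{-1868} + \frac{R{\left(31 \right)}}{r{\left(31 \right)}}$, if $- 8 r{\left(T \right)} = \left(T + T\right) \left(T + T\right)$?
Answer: $- \frac{1268685}{1795148} \approx -0.70673$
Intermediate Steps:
$r{\left(T \right)} = - \frac{T^{2}}{2}$ ($r{\left(T \right)} = - \frac{\left(T + T\right) \left(T + T\right)}{8} = - \frac{2 T 2 T}{8} = - \frac{4 T^{2}}{8} = - \frac{T^{2}}{2}$)
$R{\left(b \right)} = -11 - 4 b$ ($R{\left(b \right)} = -3 - 4 \left(2 + b\right) = -3 - \left(8 + 4 b\right) = -11 - 4 b$)
$\frac{1845}{-1868} + \frac{R{\left(31 \right)}}{r{\left(31 \right)}} = \frac{1845}{-1868} + \frac{-11 - 124}{\left(- \frac{1}{2}\right) 31^{2}} = 1845 \left(- \frac{1}{1868}\right) + \frac{-11 - 124}{\left(- \frac{1}{2}\right) 961} = - \frac{1845}{1868} - \frac{135}{- \frac{961}{2}} = - \frac{1845}{1868} - - \frac{270}{961} = - \frac{1845}{1868} + \frac{270}{961} = - \frac{1268685}{1795148}$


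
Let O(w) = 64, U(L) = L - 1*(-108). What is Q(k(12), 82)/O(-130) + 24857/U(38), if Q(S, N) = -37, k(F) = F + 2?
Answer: 792723/4672 ≈ 169.68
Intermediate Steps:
k(F) = 2 + F
U(L) = 108 + L (U(L) = L + 108 = 108 + L)
Q(k(12), 82)/O(-130) + 24857/U(38) = -37/64 + 24857/(108 + 38) = -37*1/64 + 24857/146 = -37/64 + 24857*(1/146) = -37/64 + 24857/146 = 792723/4672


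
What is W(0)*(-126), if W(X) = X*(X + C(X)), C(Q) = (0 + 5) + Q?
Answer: 0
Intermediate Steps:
C(Q) = 5 + Q
W(X) = X*(5 + 2*X) (W(X) = X*(X + (5 + X)) = X*(5 + 2*X))
W(0)*(-126) = (0*(5 + 2*0))*(-126) = (0*(5 + 0))*(-126) = (0*5)*(-126) = 0*(-126) = 0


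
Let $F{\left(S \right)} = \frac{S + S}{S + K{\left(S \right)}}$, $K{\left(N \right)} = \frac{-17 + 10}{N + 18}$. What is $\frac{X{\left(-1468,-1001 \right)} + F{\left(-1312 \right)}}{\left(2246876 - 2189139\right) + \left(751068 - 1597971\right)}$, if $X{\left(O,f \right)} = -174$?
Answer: $\frac{146003999}{669891845343} \approx 0.00021795$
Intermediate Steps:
$K{\left(N \right)} = - \frac{7}{18 + N}$
$F{\left(S \right)} = \frac{2 S}{S - \frac{7}{18 + S}}$ ($F{\left(S \right)} = \frac{S + S}{S - \frac{7}{18 + S}} = \frac{2 S}{S - \frac{7}{18 + S}}$)
$\frac{X{\left(-1468,-1001 \right)} + F{\left(-1312 \right)}}{\left(2246876 - 2189139\right) + \left(751068 - 1597971\right)} = \frac{-174 + 2 \left(-1312\right) \frac{1}{-7 - 1312 \left(18 - 1312\right)} \left(18 - 1312\right)}{\left(2246876 - 2189139\right) + \left(751068 - 1597971\right)} = \frac{-174 + 2 \left(-1312\right) \frac{1}{-7 - -1697728} \left(-1294\right)}{57737 - 846903} = \frac{-174 + 2 \left(-1312\right) \frac{1}{-7 + 1697728} \left(-1294\right)}{-789166} = \left(-174 + 2 \left(-1312\right) \frac{1}{1697721} \left(-1294\right)\right) \left(- \frac{1}{789166}\right) = \left(-174 + \frac{3395456}{1697721}\right) \left(- \frac{1}{789166}\right) = \left(- \frac{292007998}{1697721}\right) \left(- \frac{1}{789166}\right) = \frac{146003999}{669891845343}$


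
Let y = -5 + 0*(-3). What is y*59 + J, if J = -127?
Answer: -422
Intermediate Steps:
y = -5 (y = -5 + 0 = -5)
y*59 + J = -5*59 - 127 = -295 - 127 = -422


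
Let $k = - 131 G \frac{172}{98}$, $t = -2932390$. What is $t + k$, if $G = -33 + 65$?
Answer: $- \frac{144047622}{49} \approx -2.9397 \cdot 10^{6}$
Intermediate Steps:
$G = 32$
$k = - \frac{360512}{49}$ ($k = \left(-131\right) 32 \cdot \frac{172}{98} = - 4192 \cdot 172 \cdot \frac{1}{98} = \left(-4192\right) \frac{86}{49} = - \frac{360512}{49} \approx -7357.4$)
$t + k = -2932390 - \frac{360512}{49} = - \frac{144047622}{49}$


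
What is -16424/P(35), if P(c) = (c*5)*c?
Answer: -16424/6125 ≈ -2.6815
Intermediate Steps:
P(c) = 5*c² (P(c) = (5*c)*c = 5*c²)
-16424/P(35) = -16424/(5*35²) = -16424/(5*1225) = -16424/6125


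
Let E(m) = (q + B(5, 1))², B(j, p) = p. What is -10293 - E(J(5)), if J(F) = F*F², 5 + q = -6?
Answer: -10393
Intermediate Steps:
q = -11 (q = -5 - 6 = -11)
J(F) = F³
E(m) = 100 (E(m) = (-11 + 1)² = (-10)² = 100)
-10293 - E(J(5)) = -10293 - 1*100 = -10293 - 100 = -10393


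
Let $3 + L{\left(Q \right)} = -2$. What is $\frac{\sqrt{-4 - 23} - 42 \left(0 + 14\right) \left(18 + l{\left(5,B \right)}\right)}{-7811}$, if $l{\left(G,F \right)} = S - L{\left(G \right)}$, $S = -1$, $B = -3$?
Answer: $\frac{12936}{7811} - \frac{3 i \sqrt{3}}{7811} \approx 1.6561 - 0.00066524 i$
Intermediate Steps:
$L{\left(Q \right)} = -5$ ($L{\left(Q \right)} = -3 - 2 = -5$)
$l{\left(G,F \right)} = 4$ ($l{\left(G,F \right)} = -1 - -5 = -1 + 5 = 4$)
$\frac{\sqrt{-4 - 23} - 42 \left(0 + 14\right) \left(18 + l{\left(5,B \right)}\right)}{-7811} = \frac{\sqrt{-4 - 23} - 42 \left(0 + 14\right) \left(18 + 4\right)}{-7811} = \left(\sqrt{-27} - 42 \cdot 14 \cdot 22\right) \left(- \frac{1}{7811}\right) = \left(3 i \sqrt{3} - 12936\right) \left(- \frac{1}{7811}\right) = \left(-12936 + 3 i \sqrt{3}\right) \left(- \frac{1}{7811}\right) = \frac{12936}{7811} - \frac{3 i \sqrt{3}}{7811}$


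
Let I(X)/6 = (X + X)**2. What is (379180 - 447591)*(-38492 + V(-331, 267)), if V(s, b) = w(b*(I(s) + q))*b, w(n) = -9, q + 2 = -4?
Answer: 2797667845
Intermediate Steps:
q = -6 (q = -2 - 4 = -6)
I(X) = 24*X**2 (I(X) = 6*(X + X)**2 = 6*(2*X)**2 = 6*(4*X**2) = 24*X**2)
V(s, b) = -9*b
(379180 - 447591)*(-38492 + V(-331, 267)) = (379180 - 447591)*(-38492 - 9*267) = -68411*(-38492 - 2403) = -68411*(-40895) = 2797667845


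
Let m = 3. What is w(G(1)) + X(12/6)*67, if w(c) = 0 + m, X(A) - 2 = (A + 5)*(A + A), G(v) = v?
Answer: 2013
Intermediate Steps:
X(A) = 2 + 2*A*(5 + A) (X(A) = 2 + (A + 5)*(A + A) = 2 + (5 + A)*(2*A) = 2 + 2*A*(5 + A))
w(c) = 3 (w(c) = 0 + 3 = 3)
w(G(1)) + X(12/6)*67 = 3 + (2 + 2*(12/6)**2 + 10*(12/6))*67 = 3 + (2 + 2*(12*(1/6))**2 + 10*(12*(1/6)))*67 = 3 + (2 + 2*2**2 + 10*2)*67 = 3 + (2 + 2*4 + 20)*67 = 3 + (2 + 8 + 20)*67 = 3 + 30*67 = 3 + 2010 = 2013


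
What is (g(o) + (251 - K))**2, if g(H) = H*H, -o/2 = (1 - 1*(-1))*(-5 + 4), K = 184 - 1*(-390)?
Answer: 94249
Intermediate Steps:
K = 574 (K = 184 + 390 = 574)
o = 4 (o = -2*(1 - 1*(-1))*(-5 + 4) = -2*(1 + 1)*(-1) = -4*(-1) = -2*(-2) = 4)
g(H) = H**2
(g(o) + (251 - K))**2 = (4**2 + (251 - 1*574))**2 = (16 + (251 - 574))**2 = (16 - 323)**2 = (-307)**2 = 94249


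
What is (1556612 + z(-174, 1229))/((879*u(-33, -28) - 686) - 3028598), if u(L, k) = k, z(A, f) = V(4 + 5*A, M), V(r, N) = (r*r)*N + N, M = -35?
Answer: 24691883/3053896 ≈ 8.0854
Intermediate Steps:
V(r, N) = N + N*r² (V(r, N) = r²*N + N = N*r² + N = N + N*r²)
z(A, f) = -35 - 35*(4 + 5*A)² (z(A, f) = -35*(1 + (4 + 5*A)²) = -35 - 35*(4 + 5*A)²)
(1556612 + z(-174, 1229))/((879*u(-33, -28) - 686) - 3028598) = (1556612 + (-35 - 35*(4 + 5*(-174))²))/((879*(-28) - 686) - 3028598) = (1556612 + (-35 - 35*(4 - 870)²))/((-24612 - 686) - 3028598) = (1556612 + (-35 - 35*(-866)²))/(-25298 - 3028598) = (1556612 + (-35 - 35*749956))/(-3053896) = (1556612 + (-35 - 26248460))*(-1/3053896) = (1556612 - 26248495)*(-1/3053896) = -24691883*(-1/3053896) = 24691883/3053896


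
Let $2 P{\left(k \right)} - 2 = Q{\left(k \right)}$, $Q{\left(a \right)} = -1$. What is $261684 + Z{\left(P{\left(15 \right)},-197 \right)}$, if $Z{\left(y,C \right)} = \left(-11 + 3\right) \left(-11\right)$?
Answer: $261772$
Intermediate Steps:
$P{\left(k \right)} = \frac{1}{2}$ ($P{\left(k \right)} = 1 + \frac{1}{2} \left(-1\right) = 1 - \frac{1}{2} = \frac{1}{2}$)
$Z{\left(y,C \right)} = 88$ ($Z{\left(y,C \right)} = \left(-8\right) \left(-11\right) = 88$)
$261684 + Z{\left(P{\left(15 \right)},-197 \right)} = 261684 + 88 = 261772$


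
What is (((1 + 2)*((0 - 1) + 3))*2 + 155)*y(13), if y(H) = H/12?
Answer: 2171/12 ≈ 180.92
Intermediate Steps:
y(H) = H/12 (y(H) = H*(1/12) = H/12)
(((1 + 2)*((0 - 1) + 3))*2 + 155)*y(13) = (((1 + 2)*((0 - 1) + 3))*2 + 155)*((1/12)*13) = ((3*(-1 + 3))*2 + 155)*(13/12) = ((3*2)*2 + 155)*(13/12) = (6*2 + 155)*(13/12) = (12 + 155)*(13/12) = 167*(13/12) = 2171/12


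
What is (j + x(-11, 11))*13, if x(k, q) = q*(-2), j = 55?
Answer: 429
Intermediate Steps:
x(k, q) = -2*q
(j + x(-11, 11))*13 = (55 - 2*11)*13 = (55 - 22)*13 = 33*13 = 429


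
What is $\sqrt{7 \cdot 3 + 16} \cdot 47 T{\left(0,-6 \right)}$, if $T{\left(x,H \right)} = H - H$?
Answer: $0$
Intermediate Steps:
$T{\left(x,H \right)} = 0$
$\sqrt{7 \cdot 3 + 16} \cdot 47 T{\left(0,-6 \right)} = \sqrt{7 \cdot 3 + 16} \cdot 47 \cdot 0 = \sqrt{21 + 16} \cdot 47 \cdot 0 = \sqrt{37} \cdot 47 \cdot 0 = 47 \sqrt{37} \cdot 0 = 0$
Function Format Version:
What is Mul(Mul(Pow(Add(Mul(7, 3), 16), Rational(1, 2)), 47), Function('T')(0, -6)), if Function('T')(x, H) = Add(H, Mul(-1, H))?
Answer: 0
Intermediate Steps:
Function('T')(x, H) = 0
Mul(Mul(Pow(Add(Mul(7, 3), 16), Rational(1, 2)), 47), Function('T')(0, -6)) = Mul(Mul(Pow(Add(Mul(7, 3), 16), Rational(1, 2)), 47), 0) = Mul(Mul(Pow(Add(21, 16), Rational(1, 2)), 47), 0) = Mul(Mul(Pow(37, Rational(1, 2)), 47), 0) = Mul(Mul(47, Pow(37, Rational(1, 2))), 0) = 0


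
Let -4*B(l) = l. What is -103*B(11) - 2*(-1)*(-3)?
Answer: 1109/4 ≈ 277.25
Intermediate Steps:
B(l) = -l/4
-103*B(11) - 2*(-1)*(-3) = -(-103)*11/4 - 2*(-1)*(-3) = -103*(-11/4) + 2*(-3) = 1133/4 - 6 = 1109/4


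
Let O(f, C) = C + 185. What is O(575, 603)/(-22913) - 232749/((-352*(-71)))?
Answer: -486606503/52058336 ≈ -9.3473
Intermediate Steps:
O(f, C) = 185 + C
O(575, 603)/(-22913) - 232749/((-352*(-71))) = (185 + 603)/(-22913) - 232749/((-352*(-71))) = 788*(-1/22913) - 232749/24992 = -788/22913 - 232749*1/24992 = -788/22913 - 21159/2272 = -486606503/52058336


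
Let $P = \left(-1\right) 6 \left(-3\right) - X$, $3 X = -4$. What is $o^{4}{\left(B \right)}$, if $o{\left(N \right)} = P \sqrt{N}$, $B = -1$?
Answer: $\frac{11316496}{81} \approx 1.3971 \cdot 10^{5}$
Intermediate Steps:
$X = - \frac{4}{3}$ ($X = \frac{1}{3} \left(-4\right) = - \frac{4}{3} \approx -1.3333$)
$P = \frac{58}{3}$ ($P = \left(-1\right) 6 \left(-3\right) - - \frac{4}{3} = \left(-6\right) \left(-3\right) + \frac{4}{3} = 18 + \frac{4}{3} = \frac{58}{3} \approx 19.333$)
$o{\left(N \right)} = \frac{58 \sqrt{N}}{3}$
$o^{4}{\left(B \right)} = \left(\frac{58 \sqrt{-1}}{3}\right)^{4} = \left(\frac{58 i}{3}\right)^{4} = \frac{11316496}{81}$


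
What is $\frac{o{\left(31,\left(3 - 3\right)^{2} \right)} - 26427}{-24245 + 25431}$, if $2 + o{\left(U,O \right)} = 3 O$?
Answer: $- \frac{26429}{1186} \approx -22.284$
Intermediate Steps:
$o{\left(U,O \right)} = -2 + 3 O$
$\frac{o{\left(31,\left(3 - 3\right)^{2} \right)} - 26427}{-24245 + 25431} = \frac{\left(-2 + 3 \left(3 - 3\right)^{2}\right) - 26427}{-24245 + 25431} = \frac{\left(-2 + 3 \cdot 0^{2}\right) - 26427}{1186} = \left(\left(-2 + 3 \cdot 0\right) - 26427\right) \frac{1}{1186} = \left(\left(-2 + 0\right) - 26427\right) \frac{1}{1186} = \left(-2 - 26427\right) \frac{1}{1186} = \left(-26429\right) \frac{1}{1186} = - \frac{26429}{1186}$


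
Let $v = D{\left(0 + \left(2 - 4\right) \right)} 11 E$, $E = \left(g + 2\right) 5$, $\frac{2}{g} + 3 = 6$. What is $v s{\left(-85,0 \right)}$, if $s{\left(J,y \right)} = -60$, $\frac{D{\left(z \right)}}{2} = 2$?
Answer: $-35200$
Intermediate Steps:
$g = \frac{2}{3}$ ($g = \frac{2}{-3 + 6} = \frac{2}{3} \approx 0.66667$)
$D{\left(z \right)} = 4$ ($D{\left(z \right)} = 2 \cdot 2 = 4$)
$E = \frac{40}{3}$ ($E = \left(\frac{2}{3} + 2\right) 5 = \frac{8}{3} \cdot 5 = \frac{40}{3} \approx 13.333$)
$v = \frac{1760}{3}$ ($v = 4 \cdot 11 \cdot \frac{40}{3} = 44 \cdot \frac{40}{3} = \frac{1760}{3} \approx 586.67$)
$v s{\left(-85,0 \right)} = \frac{1760}{3} \left(-60\right) = -35200$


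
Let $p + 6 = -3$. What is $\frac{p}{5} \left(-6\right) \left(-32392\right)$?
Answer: $- \frac{1749168}{5} \approx -3.4983 \cdot 10^{5}$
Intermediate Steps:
$p = -9$ ($p = -6 - 3 = -9$)
$\frac{p}{5} \left(-6\right) \left(-32392\right) = - \frac{9}{5} \left(-6\right) \left(-32392\right) = \left(-9\right) \frac{1}{5} \left(-6\right) \left(-32392\right) = \left(- \frac{9}{5}\right) \left(-6\right) \left(-32392\right) = \frac{54}{5} \left(-32392\right) = - \frac{1749168}{5}$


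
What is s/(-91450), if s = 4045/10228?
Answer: -809/187070120 ≈ -4.3246e-6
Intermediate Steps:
s = 4045/10228 (s = 4045*(1/10228) = 4045/10228 ≈ 0.39548)
s/(-91450) = (4045/10228)/(-91450) = (4045/10228)*(-1/91450) = -809/187070120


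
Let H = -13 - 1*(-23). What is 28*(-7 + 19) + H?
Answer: 346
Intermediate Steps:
H = 10 (H = -13 + 23 = 10)
28*(-7 + 19) + H = 28*(-7 + 19) + 10 = 28*12 + 10 = 336 + 10 = 346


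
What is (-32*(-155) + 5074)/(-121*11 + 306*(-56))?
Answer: -10034/18467 ≈ -0.54335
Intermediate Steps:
(-32*(-155) + 5074)/(-121*11 + 306*(-56)) = (4960 + 5074)/(-1331 - 17136) = 10034/(-18467) = 10034*(-1/18467) = -10034/18467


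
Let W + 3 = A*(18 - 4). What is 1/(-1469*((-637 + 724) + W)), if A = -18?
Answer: 1/246792 ≈ 4.0520e-6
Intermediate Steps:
W = -255 (W = -3 - 18*(18 - 4) = -3 - 18*14 = -3 - 252 = -255)
1/(-1469*((-637 + 724) + W)) = 1/(-1469*((-637 + 724) - 255)) = 1/(-1469*(87 - 255)) = 1/(-1469*(-168)) = 1/246792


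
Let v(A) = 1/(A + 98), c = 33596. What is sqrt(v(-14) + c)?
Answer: sqrt(59263365)/42 ≈ 183.29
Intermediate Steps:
v(A) = 1/(98 + A)
sqrt(v(-14) + c) = sqrt(1/(98 - 14) + 33596) = sqrt(1/84 + 33596) = sqrt(2822065/84) = sqrt(59263365)/42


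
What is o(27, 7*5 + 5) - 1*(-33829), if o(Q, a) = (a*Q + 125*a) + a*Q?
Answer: 40989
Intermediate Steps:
o(Q, a) = 125*a + 2*Q*a (o(Q, a) = (Q*a + 125*a) + Q*a = (125*a + Q*a) + Q*a = 125*a + 2*Q*a)
o(27, 7*5 + 5) - 1*(-33829) = (7*5 + 5)*(125 + 2*27) - 1*(-33829) = (35 + 5)*(125 + 54) + 33829 = 40*179 + 33829 = 7160 + 33829 = 40989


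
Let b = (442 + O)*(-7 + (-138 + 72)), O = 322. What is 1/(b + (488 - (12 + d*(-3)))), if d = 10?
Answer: -1/55266 ≈ -1.8094e-5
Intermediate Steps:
b = -55772 (b = (442 + 322)*(-7 + (-138 + 72)) = 764*(-7 - 66) = 764*(-73) = -55772)
1/(b + (488 - (12 + d*(-3)))) = 1/(-55772 + (488 - (12 + 10*(-3)))) = 1/(-55772 + (488 - (12 - 30))) = 1/(-55772 + (488 - 1*(-18))) = 1/(-55772 + (488 + 18)) = 1/(-55772 + 506) = 1/(-55266) = -1/55266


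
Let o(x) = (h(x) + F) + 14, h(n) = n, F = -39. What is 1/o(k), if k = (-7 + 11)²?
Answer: -⅑ ≈ -0.11111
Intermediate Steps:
k = 16 (k = 4² = 16)
o(x) = -25 + x (o(x) = (x - 39) + 14 = (-39 + x) + 14 = -25 + x)
1/o(k) = 1/(-25 + 16) = 1/(-9) = -⅑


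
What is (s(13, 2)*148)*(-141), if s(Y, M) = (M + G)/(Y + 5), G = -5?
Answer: 3478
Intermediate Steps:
s(Y, M) = (-5 + M)/(5 + Y) (s(Y, M) = (M - 5)/(Y + 5) = (-5 + M)/(5 + Y))
(s(13, 2)*148)*(-141) = (((-5 + 2)/(5 + 13))*148)*(-141) = ((-3/18)*148)*(-141) = (((1/18)*(-3))*148)*(-141) = -⅙*148*(-141) = -74/3*(-141) = 3478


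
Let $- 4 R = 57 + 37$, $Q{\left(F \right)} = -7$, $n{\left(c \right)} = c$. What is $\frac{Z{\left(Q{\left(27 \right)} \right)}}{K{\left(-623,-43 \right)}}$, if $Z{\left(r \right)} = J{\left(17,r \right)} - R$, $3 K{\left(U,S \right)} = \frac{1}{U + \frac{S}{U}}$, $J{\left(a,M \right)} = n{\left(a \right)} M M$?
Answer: $- \frac{997186977}{623} \approx -1.6006 \cdot 10^{6}$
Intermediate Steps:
$J{\left(a,M \right)} = a M^{2}$ ($J{\left(a,M \right)} = a M M = M a M = a M^{2}$)
$K{\left(U,S \right)} = \frac{1}{3 \left(U + \frac{S}{U}\right)}$
$R = - \frac{47}{2}$ ($R = - \frac{57 + 37}{4} = \left(- \frac{1}{4}\right) 94 = - \frac{47}{2} \approx -23.5$)
$Z{\left(r \right)} = \frac{47}{2} + 17 r^{2}$ ($Z{\left(r \right)} = 17 r^{2} - - \frac{47}{2} = 17 r^{2} + \frac{47}{2} = \frac{47}{2} + 17 r^{2}$)
$\frac{Z{\left(Q{\left(27 \right)} \right)}}{K{\left(-623,-43 \right)}} = \frac{\frac{47}{2} + 17 \left(-7\right)^{2}}{\frac{1}{3} \left(-623\right) \frac{1}{-43 + \left(-623\right)^{2}}} = \frac{\frac{47}{2} + 17 \cdot 49}{\frac{1}{3} \left(-623\right) \frac{1}{-43 + 388129}} = \frac{\frac{47}{2} + 833}{\frac{1}{3} \left(-623\right) \frac{1}{388086}} = \frac{1713}{2 \cdot \frac{1}{3} \left(-623\right) \frac{1}{388086}} = \frac{1713}{2 \left(- \frac{623}{1164258}\right)} = \frac{1713}{2} \left(- \frac{1164258}{623}\right) = - \frac{997186977}{623}$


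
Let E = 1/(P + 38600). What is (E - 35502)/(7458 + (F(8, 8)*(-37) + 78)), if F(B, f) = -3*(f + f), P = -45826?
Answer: -256537453/67288512 ≈ -3.8125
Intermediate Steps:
E = -1/7226 (E = 1/(-45826 + 38600) = 1/(-7226) = -1/7226 ≈ -0.00013839)
F(B, f) = -6*f
(E - 35502)/(7458 + (F(8, 8)*(-37) + 78)) = (-1/7226 - 35502)/(7458 + (-6*8*(-37) + 78)) = -256537453/(7226*(7458 + (-48*(-37) + 78))) = -256537453/(7226*(7458 + (1776 + 78))) = -256537453/(7226*(7458 + 1854)) = -256537453/7226/9312 = -256537453/7226*1/9312 = -256537453/67288512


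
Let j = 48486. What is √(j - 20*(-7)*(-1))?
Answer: √48346 ≈ 219.88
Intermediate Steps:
√(j - 20*(-7)*(-1)) = √(48486 - 20*(-7)*(-1)) = √(48486 + 140*(-1)) = √(48486 - 140) = √48346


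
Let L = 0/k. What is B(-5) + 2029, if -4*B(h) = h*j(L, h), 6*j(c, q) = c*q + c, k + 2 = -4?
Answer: 2029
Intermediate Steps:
k = -6 (k = -2 - 4 = -6)
L = 0 (L = 0/(-6) = 0*(-⅙) = 0)
j(c, q) = c/6 + c*q/6 (j(c, q) = (c*q + c)/6 = (c + c*q)/6 = c/6 + c*q/6)
B(h) = 0 (B(h) = -h*(⅙)*0*(1 + h)/4 = -h*0/4 = -¼*0 = 0)
B(-5) + 2029 = 0 + 2029 = 2029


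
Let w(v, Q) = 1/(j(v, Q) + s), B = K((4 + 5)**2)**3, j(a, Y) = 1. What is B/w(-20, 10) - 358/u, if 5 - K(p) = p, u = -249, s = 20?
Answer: -2295405146/249 ≈ -9.2185e+6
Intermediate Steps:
K(p) = 5 - p
B = -438976 (B = (5 - (4 + 5)**2)**3 = (5 - 1*9**2)**3 = (5 - 1*81)**3 = (5 - 81)**3 = (-76)**3 = -438976)
w(v, Q) = 1/21 (w(v, Q) = 1/(1 + 20) = 1/21)
B/w(-20, 10) - 358/u = -438976/1/21 - 358/(-249) = -438976*21 - 358*(-1/249) = -9218496 + 358/249 = -2295405146/249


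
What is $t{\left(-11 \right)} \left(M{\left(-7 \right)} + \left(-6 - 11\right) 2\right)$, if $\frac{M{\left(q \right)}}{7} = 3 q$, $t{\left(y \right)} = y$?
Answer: $1991$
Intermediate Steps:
$M{\left(q \right)} = 21 q$ ($M{\left(q \right)} = 7 \cdot 3 q = 21 q$)
$t{\left(-11 \right)} \left(M{\left(-7 \right)} + \left(-6 - 11\right) 2\right) = - 11 \left(21 \left(-7\right) + \left(-6 - 11\right) 2\right) = - 11 \left(-147 - 34\right) = \left(-11\right) \left(-181\right) = 1991$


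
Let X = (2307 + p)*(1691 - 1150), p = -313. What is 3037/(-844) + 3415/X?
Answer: -1636646819/455234188 ≈ -3.5952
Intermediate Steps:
X = 1078754 (X = (2307 - 313)*(1691 - 1150) = 1994*541 = 1078754)
3037/(-844) + 3415/X = 3037/(-844) + 3415/1078754 = 3037*(-1/844) + 3415*(1/1078754) = -3037/844 + 3415/1078754 = -1636646819/455234188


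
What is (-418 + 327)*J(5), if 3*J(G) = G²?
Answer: -2275/3 ≈ -758.33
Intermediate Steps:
J(G) = G²/3
(-418 + 327)*J(5) = (-418 + 327)*((⅓)*5²) = -91*25/3 = -2275/3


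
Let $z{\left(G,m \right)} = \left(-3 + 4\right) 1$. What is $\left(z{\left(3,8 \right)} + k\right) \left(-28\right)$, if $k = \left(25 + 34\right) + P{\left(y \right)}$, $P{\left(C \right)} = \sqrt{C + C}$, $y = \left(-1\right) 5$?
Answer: $-1680 - 28 i \sqrt{10} \approx -1680.0 - 88.544 i$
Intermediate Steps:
$z{\left(G,m \right)} = 1$ ($z{\left(G,m \right)} = 1 \cdot 1 = 1$)
$y = -5$
$P{\left(C \right)} = \sqrt{2} \sqrt{C}$ ($P{\left(C \right)} = \sqrt{2 C} = \sqrt{2} \sqrt{C}$)
$k = 59 + i \sqrt{10}$ ($k = \left(25 + 34\right) + \sqrt{2} \sqrt{-5} = 59 + \sqrt{2} i \sqrt{5} = 59 + i \sqrt{10} \approx 59.0 + 3.1623 i$)
$\left(z{\left(3,8 \right)} + k\right) \left(-28\right) = \left(1 + \left(59 + i \sqrt{10}\right)\right) \left(-28\right) = \left(60 + i \sqrt{10}\right) \left(-28\right) = -1680 - 28 i \sqrt{10}$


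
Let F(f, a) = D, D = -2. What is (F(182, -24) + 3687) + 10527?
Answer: 14212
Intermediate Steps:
F(f, a) = -2
(F(182, -24) + 3687) + 10527 = (-2 + 3687) + 10527 = 3685 + 10527 = 14212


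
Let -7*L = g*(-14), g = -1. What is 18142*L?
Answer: -36284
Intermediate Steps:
L = -2 (L = -(-1)*(-14)/7 = -⅐*14 = -2)
18142*L = 18142*(-2) = -36284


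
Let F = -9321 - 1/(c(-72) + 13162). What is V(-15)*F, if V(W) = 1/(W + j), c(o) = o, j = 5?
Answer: 122011891/130900 ≈ 932.10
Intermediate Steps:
V(W) = 1/(5 + W) (V(W) = 1/(W + 5) = 1/(5 + W))
F = -122011891/13090 (F = -9321 - 1/(-72 + 13162) = -9321 - 1/13090 = -122011891/13090 ≈ -9321.0)
V(-15)*F = -122011891/13090/(5 - 15) = -122011891/13090/(-10) = -⅒*(-122011891/13090) = 122011891/130900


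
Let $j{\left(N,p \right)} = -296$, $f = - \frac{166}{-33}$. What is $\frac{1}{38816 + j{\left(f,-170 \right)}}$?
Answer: $\frac{1}{38520} \approx 2.5961 \cdot 10^{-5}$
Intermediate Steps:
$f = \frac{166}{33}$ ($f = \left(-166\right) \left(- \frac{1}{33}\right) = \frac{166}{33} \approx 5.0303$)
$\frac{1}{38816 + j{\left(f,-170 \right)}} = \frac{1}{38816 - 296} = \frac{1}{38520}$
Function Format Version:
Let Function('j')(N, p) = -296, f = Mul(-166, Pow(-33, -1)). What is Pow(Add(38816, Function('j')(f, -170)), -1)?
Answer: Rational(1, 38520) ≈ 2.5961e-5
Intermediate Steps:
f = Rational(166, 33) (f = Mul(-166, Rational(-1, 33)) = Rational(166, 33) ≈ 5.0303)
Pow(Add(38816, Function('j')(f, -170)), -1) = Pow(Add(38816, -296), -1) = Pow(38520, -1) = Rational(1, 38520)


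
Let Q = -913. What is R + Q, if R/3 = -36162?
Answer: -109399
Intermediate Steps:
R = -108486 (R = 3*(-36162) = -108486)
R + Q = -108486 - 913 = -109399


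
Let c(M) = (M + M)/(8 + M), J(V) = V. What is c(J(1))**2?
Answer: 4/81 ≈ 0.049383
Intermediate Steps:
c(M) = 2*M/(8 + M) (c(M) = (2*M)/(8 + M) = 2*M/(8 + M))
c(J(1))**2 = (2*1/(8 + 1))**2 = (2*1/9)**2 = (2*1*(1/9))**2 = (2/9)**2 = 4/81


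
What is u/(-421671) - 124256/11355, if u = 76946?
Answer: -5918763734/532008245 ≈ -11.125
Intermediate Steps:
u/(-421671) - 124256/11355 = 76946/(-421671) - 124256/11355 = 76946*(-1/421671) - 124256*1/11355 = -76946/421671 - 124256/11355 = -5918763734/532008245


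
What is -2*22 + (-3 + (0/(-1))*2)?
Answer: -47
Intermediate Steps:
-2*22 + (-3 + (0/(-1))*2) = -44 + (-3 + (0*(-1))*2) = -44 + (-3 + 0*2) = -44 + (-3 + 0) = -44 - 3 = -47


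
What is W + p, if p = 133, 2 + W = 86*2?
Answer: 303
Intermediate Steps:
W = 170 (W = -2 + 86*2 = -2 + 172 = 170)
W + p = 170 + 133 = 303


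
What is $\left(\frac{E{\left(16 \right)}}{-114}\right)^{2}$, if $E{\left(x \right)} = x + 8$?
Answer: $\frac{16}{361} \approx 0.044321$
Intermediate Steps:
$E{\left(x \right)} = 8 + x$
$\left(\frac{E{\left(16 \right)}}{-114}\right)^{2} = \left(\frac{8 + 16}{-114}\right)^{2} = \left(24 \left(- \frac{1}{114}\right)\right)^{2} = \left(- \frac{4}{19}\right)^{2} = \frac{16}{361}$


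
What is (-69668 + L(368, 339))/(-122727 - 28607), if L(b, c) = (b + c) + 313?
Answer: 34324/75667 ≈ 0.45362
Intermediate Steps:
L(b, c) = 313 + b + c
(-69668 + L(368, 339))/(-122727 - 28607) = (-69668 + (313 + 368 + 339))/(-122727 - 28607) = (-69668 + 1020)/(-151334) = -68648*(-1/151334) = 34324/75667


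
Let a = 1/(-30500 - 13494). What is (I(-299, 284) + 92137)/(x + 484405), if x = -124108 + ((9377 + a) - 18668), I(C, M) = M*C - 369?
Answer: 301446888/15442157963 ≈ 0.019521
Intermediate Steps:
a = -1/43994 (a = 1/(-43994) = -1/43994 ≈ -2.2730e-5)
I(C, M) = -369 + C*M (I(C, M) = C*M - 369 = -369 + C*M)
x = -5868755607/43994 (x = -124108 + ((9377 - 1/43994) - 18668) = -124108 + (412531737/43994 - 18668) = -124108 - 408748255/43994 = -5868755607/43994 ≈ -1.3340e+5)
(I(-299, 284) + 92137)/(x + 484405) = ((-369 - 299*284) + 92137)/(-5868755607/43994 + 484405) = ((-369 - 84916) + 92137)/(15442157963/43994) = (-85285 + 92137)*(43994/15442157963) = 6852*(43994/15442157963) = 301446888/15442157963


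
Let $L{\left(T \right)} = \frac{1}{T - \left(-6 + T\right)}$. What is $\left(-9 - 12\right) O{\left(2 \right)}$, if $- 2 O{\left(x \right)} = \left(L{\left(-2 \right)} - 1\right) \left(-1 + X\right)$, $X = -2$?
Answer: $\frac{105}{4} \approx 26.25$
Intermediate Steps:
$L{\left(T \right)} = \frac{1}{6}$
$O{\left(x \right)} = - \frac{5}{4}$ ($O{\left(x \right)} = - \frac{\left(\frac{1}{6} - 1\right) \left(-1 - 2\right)}{2} = - \frac{\left(- \frac{5}{6}\right) \left(-3\right)}{2} = \left(- \frac{1}{2}\right) \frac{5}{2} = - \frac{5}{4}$)
$\left(-9 - 12\right) O{\left(2 \right)} = \left(-9 - 12\right) \left(- \frac{5}{4}\right) = \left(-21\right) \left(- \frac{5}{4}\right) = \frac{105}{4}$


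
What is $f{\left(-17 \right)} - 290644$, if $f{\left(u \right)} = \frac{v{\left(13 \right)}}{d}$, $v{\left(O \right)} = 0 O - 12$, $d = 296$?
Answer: $- \frac{21507659}{74} \approx -2.9064 \cdot 10^{5}$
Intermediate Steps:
$v{\left(O \right)} = -12$ ($v{\left(O \right)} = 0 - 12 = -12$)
$f{\left(u \right)} = - \frac{3}{74}$ ($f{\left(u \right)} = - \frac{12}{296} = \left(-12\right) \frac{1}{296} = - \frac{3}{74}$)
$f{\left(-17 \right)} - 290644 = - \frac{3}{74} - 290644 = - \frac{21507659}{74}$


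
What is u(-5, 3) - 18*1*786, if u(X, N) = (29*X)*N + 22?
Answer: -14561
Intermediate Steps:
u(X, N) = 22 + 29*N*X (u(X, N) = 29*N*X + 22 = 22 + 29*N*X)
u(-5, 3) - 18*1*786 = (22 + 29*3*(-5)) - 18*1*786 = (22 - 435) - 18*786 = -413 - 14148 = -14561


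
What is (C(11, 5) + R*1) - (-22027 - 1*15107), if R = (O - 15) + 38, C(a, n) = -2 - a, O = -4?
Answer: 37140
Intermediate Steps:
R = 19 (R = (-4 - 15) + 38 = -19 + 38 = 19)
(C(11, 5) + R*1) - (-22027 - 1*15107) = ((-2 - 1*11) + 19*1) - (-22027 - 1*15107) = ((-2 - 11) + 19) - (-22027 - 15107) = (-13 + 19) - 1*(-37134) = 6 + 37134 = 37140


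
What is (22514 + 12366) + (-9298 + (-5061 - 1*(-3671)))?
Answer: 24192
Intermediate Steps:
(22514 + 12366) + (-9298 + (-5061 - 1*(-3671))) = 34880 + (-9298 + (-5061 + 3671)) = 34880 + (-9298 - 1390) = 34880 - 10688 = 24192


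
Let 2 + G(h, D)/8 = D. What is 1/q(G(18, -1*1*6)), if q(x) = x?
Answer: -1/64 ≈ -0.015625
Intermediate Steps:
G(h, D) = -16 + 8*D
1/q(G(18, -1*1*6)) = 1/(-16 + 8*(-1*1*6)) = 1/(-16 + 8*(-1*6)) = 1/(-16 + 8*(-6)) = 1/(-16 - 48) = 1/(-64) = -1/64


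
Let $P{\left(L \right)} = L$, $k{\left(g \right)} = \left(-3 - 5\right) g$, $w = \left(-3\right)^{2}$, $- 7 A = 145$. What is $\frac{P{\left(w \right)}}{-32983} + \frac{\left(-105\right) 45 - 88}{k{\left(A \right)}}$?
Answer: $- \frac{1111240693}{38260280} \approx -29.044$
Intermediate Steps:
$A = - \frac{145}{7}$ ($A = \left(- \frac{1}{7}\right) 145 = - \frac{145}{7} \approx -20.714$)
$w = 9$
$k{\left(g \right)} = - 8 g$
$\frac{P{\left(w \right)}}{-32983} + \frac{\left(-105\right) 45 - 88}{k{\left(A \right)}} = \frac{9}{-32983} + \frac{\left(-105\right) 45 - 88}{\left(-8\right) \left(- \frac{145}{7}\right)} = 9 \left(- \frac{1}{32983}\right) + \frac{-4725 - 88}{\frac{1160}{7}} = - \frac{9}{32983} - \frac{33691}{1160} = - \frac{1111240693}{38260280}$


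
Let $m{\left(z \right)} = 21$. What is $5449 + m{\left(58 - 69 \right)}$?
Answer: $5470$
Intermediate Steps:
$5449 + m{\left(58 - 69 \right)} = 5449 + 21 = 5470$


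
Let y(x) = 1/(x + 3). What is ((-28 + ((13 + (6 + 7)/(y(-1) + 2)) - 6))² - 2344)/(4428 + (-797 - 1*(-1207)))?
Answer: -52359/120950 ≈ -0.43290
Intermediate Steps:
y(x) = 1/(3 + x)
((-28 + ((13 + (6 + 7)/(y(-1) + 2)) - 6))² - 2344)/(4428 + (-797 - 1*(-1207))) = ((-28 + ((13 + (6 + 7)/(1/(3 - 1) + 2)) - 6))² - 2344)/(4428 + (-797 - 1*(-1207))) = ((-28 + ((13 + 13/(1/2 + 2)) - 6))² - 2344)/(4428 + (-797 + 1207)) = ((-28 + ((13 + 13/(½ + 2)) - 6))² - 2344)/(4428 + 410) = ((-28 + ((13 + 13/(5/2)) - 6))² - 2344)/4838 = ((-28 + ((13 + 13*(⅖)) - 6))² - 2344)*(1/4838) = ((-28 + ((13 + 26/5) - 6))² - 2344)*(1/4838) = ((-28 + (91/5 - 6))² - 2344)*(1/4838) = ((-28 + 61/5)² - 2344)*(1/4838) = ((-79/5)² - 2344)*(1/4838) = (6241/25 - 2344)*(1/4838) = -52359/25*1/4838 = -52359/120950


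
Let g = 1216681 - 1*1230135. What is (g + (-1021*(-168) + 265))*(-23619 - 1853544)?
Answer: -297228112257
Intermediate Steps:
g = -13454 (g = 1216681 - 1230135 = -13454)
(g + (-1021*(-168) + 265))*(-23619 - 1853544) = (-13454 + (-1021*(-168) + 265))*(-23619 - 1853544) = (-13454 + (171528 + 265))*(-1877163) = (-13454 + 171793)*(-1877163) = 158339*(-1877163) = -297228112257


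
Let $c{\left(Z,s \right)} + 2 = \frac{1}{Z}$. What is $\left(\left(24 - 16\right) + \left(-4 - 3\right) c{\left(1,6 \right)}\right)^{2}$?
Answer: $225$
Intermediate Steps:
$c{\left(Z,s \right)} = -2 + \frac{1}{Z}$
$\left(\left(24 - 16\right) + \left(-4 - 3\right) c{\left(1,6 \right)}\right)^{2} = \left(\left(24 - 16\right) + \left(-4 - 3\right) \left(-2 + 1^{-1}\right)\right)^{2} = \left(8 - 7 \left(-2 + 1\right)\right)^{2} = \left(8 - -7\right)^{2} = \left(8 + 7\right)^{2} = 15^{2} = 225$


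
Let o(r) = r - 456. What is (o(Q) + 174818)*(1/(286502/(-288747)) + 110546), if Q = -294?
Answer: 2756485263300730/143251 ≈ 1.9242e+10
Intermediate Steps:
o(r) = -456 + r
(o(Q) + 174818)*(1/(286502/(-288747)) + 110546) = ((-456 - 294) + 174818)*(1/(286502/(-288747)) + 110546) = (-750 + 174818)*(1/(286502*(-1/288747)) + 110546) = 174068*(1/(-286502/288747) + 110546) = 174068*(-288747/286502 + 110546) = 174068*(31671361345/286502) = 2756485263300730/143251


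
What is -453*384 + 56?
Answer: -173896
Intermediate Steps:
-453*384 + 56 = -173952 + 56 = -173896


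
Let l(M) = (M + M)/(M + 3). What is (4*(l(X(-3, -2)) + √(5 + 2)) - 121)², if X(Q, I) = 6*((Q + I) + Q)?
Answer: 2871169/225 - 13496*√7/15 ≈ 10380.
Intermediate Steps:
X(Q, I) = 6*I + 12*Q (X(Q, I) = 6*((I + Q) + Q) = 6*(I + 2*Q) = 6*I + 12*Q)
l(M) = 2*M/(3 + M) (l(M) = (2*M)/(3 + M) = 2*M/(3 + M))
(4*(l(X(-3, -2)) + √(5 + 2)) - 121)² = (4*(2*(6*(-2) + 12*(-3))/(3 + (6*(-2) + 12*(-3))) + √(5 + 2)) - 121)² = (4*(2*(-12 - 36)/(3 + (-12 - 36)) + √7) - 121)² = (4*(2*(-48)/(3 - 48) + √7) - 121)² = (4*(2*(-48)/(-45) + √7) - 121)² = (4*(2*(-48)*(-1/45) + √7) - 121)² = (4*(32/15 + √7) - 121)² = ((128/15 + 4*√7) - 121)² = (-1687/15 + 4*√7)²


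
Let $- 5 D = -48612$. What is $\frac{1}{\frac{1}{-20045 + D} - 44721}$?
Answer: $- \frac{51613}{2308184978} \approx -2.2361 \cdot 10^{-5}$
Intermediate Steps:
$D = \frac{48612}{5}$ ($D = \left(- \frac{1}{5}\right) \left(-48612\right) = \frac{48612}{5} \approx 9722.4$)
$\frac{1}{\frac{1}{-20045 + D} - 44721} = \frac{1}{\frac{1}{-20045 + \frac{48612}{5}} - 44721} = \frac{1}{\frac{1}{- \frac{51613}{5}} - 44721} = \frac{1}{- \frac{5}{51613} - 44721} = \frac{1}{- \frac{2308184978}{51613}} = - \frac{51613}{2308184978}$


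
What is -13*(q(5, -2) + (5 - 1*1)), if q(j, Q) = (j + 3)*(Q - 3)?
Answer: 468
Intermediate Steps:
q(j, Q) = (-3 + Q)*(3 + j) (q(j, Q) = (3 + j)*(-3 + Q) = (-3 + Q)*(3 + j))
-13*(q(5, -2) + (5 - 1*1)) = -13*((-9 - 3*5 + 3*(-2) - 2*5) + (5 - 1*1)) = -13*((-9 - 15 - 6 - 10) + (5 - 1)) = -13*(-40 + 4) = -13*(-36) = 468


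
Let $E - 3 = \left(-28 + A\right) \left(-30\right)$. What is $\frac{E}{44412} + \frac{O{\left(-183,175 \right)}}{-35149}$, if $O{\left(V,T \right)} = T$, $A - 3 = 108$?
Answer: $- \frac{31729221}{520345796} \approx -0.060977$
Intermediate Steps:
$A = 111$ ($A = 3 + 108 = 111$)
$E = -2487$ ($E = 3 + \left(-28 + 111\right) \left(-30\right) = 3 + 83 \left(-30\right) = 3 - 2490 = -2487$)
$\frac{E}{44412} + \frac{O{\left(-183,175 \right)}}{-35149} = - \frac{2487}{44412} + \frac{175}{-35149} = \left(-2487\right) \frac{1}{44412} + 175 \left(- \frac{1}{35149}\right) = - \frac{829}{14804} - \frac{175}{35149} = - \frac{31729221}{520345796}$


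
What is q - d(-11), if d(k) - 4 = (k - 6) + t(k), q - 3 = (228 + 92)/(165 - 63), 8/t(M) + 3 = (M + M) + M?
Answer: 2962/153 ≈ 19.359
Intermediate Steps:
t(M) = 8/(-3 + 3*M) (t(M) = 8/(-3 + ((M + M) + M)) = 8/(-3 + (2*M + M)) = 8/(-3 + 3*M))
q = 313/51 (q = 3 + (228 + 92)/(165 - 63) = 3 + 320/102 = 3 + 320*(1/102) = 3 + 160/51 = 313/51 ≈ 6.1373)
d(k) = -2 + k + 8/(3*(-1 + k)) (d(k) = 4 + ((k - 6) + 8/(3*(-1 + k))) = 4 + ((-6 + k) + 8/(3*(-1 + k))) = 4 + (-6 + k + 8/(3*(-1 + k))) = -2 + k + 8/(3*(-1 + k)))
q - d(-11) = 313/51 - (8/3 + (-1 - 11)*(-2 - 11))/(-1 - 11) = 313/51 - (8/3 - 12*(-13))/(-12) = 313/51 - (-1)*(8/3 + 156)/12 = 313/51 - (-1)*476/(12*3) = 313/51 - 1*(-119/9) = 313/51 + 119/9 = 2962/153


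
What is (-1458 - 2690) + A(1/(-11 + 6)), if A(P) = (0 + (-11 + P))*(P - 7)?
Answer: -101684/25 ≈ -4067.4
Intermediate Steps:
A(P) = (-11 + P)*(-7 + P)
(-1458 - 2690) + A(1/(-11 + 6)) = (-1458 - 2690) + (77 + (1/(-11 + 6))**2 - 18/(-11 + 6)) = -4148 + (77 + (1/(-5))**2 - 18/(-5)) = -4148 + (77 + (-1/5)**2 - 18*(-1/5)) = -4148 + (77 + 1/25 + 18/5) = -4148 + 2016/25 = -101684/25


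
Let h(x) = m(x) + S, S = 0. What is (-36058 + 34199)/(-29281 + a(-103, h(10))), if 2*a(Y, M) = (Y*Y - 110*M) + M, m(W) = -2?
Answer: 3718/47735 ≈ 0.077888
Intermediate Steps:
h(x) = -2 (h(x) = -2 + 0 = -2)
a(Y, M) = Y²/2 - 109*M/2 (a(Y, M) = ((Y*Y - 110*M) + M)/2 = ((Y² - 110*M) + M)/2 = (Y² - 109*M)/2 = Y²/2 - 109*M/2)
(-36058 + 34199)/(-29281 + a(-103, h(10))) = (-36058 + 34199)/(-29281 + ((½)*(-103)² - 109/2*(-2))) = -1859/(-29281 + ((½)*10609 + 109)) = -1859/(-29281 + (10609/2 + 109)) = -1859/(-29281 + 10827/2) = -1859/(-47735/2) = -1859*(-2/47735) = 3718/47735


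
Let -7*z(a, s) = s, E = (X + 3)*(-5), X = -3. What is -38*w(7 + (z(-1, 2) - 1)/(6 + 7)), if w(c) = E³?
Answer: 0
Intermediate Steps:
E = 0 (E = (-3 + 3)*(-5) = 0*(-5) = 0)
z(a, s) = -s/7
w(c) = 0 (w(c) = 0³ = 0)
-38*w(7 + (z(-1, 2) - 1)/(6 + 7)) = -38*0 = 0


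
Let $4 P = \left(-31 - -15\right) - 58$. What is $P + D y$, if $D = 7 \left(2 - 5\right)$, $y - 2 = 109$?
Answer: $- \frac{4699}{2} \approx -2349.5$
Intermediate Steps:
$y = 111$ ($y = 2 + 109 = 111$)
$D = -21$ ($D = 7 \left(-3\right) = -21$)
$P = - \frac{37}{2}$ ($P = \frac{\left(-31 - -15\right) - 58}{4} = \frac{\left(-31 + 15\right) - 58}{4} = \frac{-16 - 58}{4} = \frac{1}{4} \left(-74\right) = - \frac{37}{2} \approx -18.5$)
$P + D y = - \frac{37}{2} - 2331 = - \frac{4699}{2}$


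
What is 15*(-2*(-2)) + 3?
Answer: 63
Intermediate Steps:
15*(-2*(-2)) + 3 = 15*4 + 3 = 60 + 3 = 63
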